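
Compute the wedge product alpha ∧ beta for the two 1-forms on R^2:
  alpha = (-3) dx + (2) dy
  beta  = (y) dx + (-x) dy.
alpha ∧ beta = (3*x - 2*y) dx ∧ dy

Distribute the wedge, using dx_i ∧ dx_j = -dx_j ∧ dx_i and dx_i ∧ dx_i = 0. For each pair (i, j) with i < j, the coefficient of dx_i ∧ dx_j in alpha ∧ beta is (alpha_i * beta_j - alpha_j * beta_i). Collecting: alpha ∧ beta = (3*x - 2*y) dx ∧ dy.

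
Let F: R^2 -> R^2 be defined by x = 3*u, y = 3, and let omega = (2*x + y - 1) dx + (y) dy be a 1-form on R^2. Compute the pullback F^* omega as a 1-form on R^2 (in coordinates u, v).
F^* omega = (18*u + 6) du

Using F^*(f dg) = (f ∘ F) d(g ∘ F), substitute each coordinate x_i by F_i(u, v) in f_i, and replace dx_i by d F_i = (∂F_i/∂u) du + (∂F_i/∂v) dv.
  For the x component: f_1(F) = 6*u + 2; d F_1 = (3) du + (0) dv
  For the y component: f_2(F) = 3; d F_2 = (0) du + (0) dv
Combining and collecting du, dv coefficients:
  coeff of du: 18*u + 6
  coeff of dv: 0
F^* omega = (18*u + 6) du.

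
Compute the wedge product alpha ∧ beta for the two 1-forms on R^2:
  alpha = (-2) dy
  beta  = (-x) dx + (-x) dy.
alpha ∧ beta = (-2*x) dx ∧ dy

Distribute the wedge, using dx_i ∧ dx_j = -dx_j ∧ dx_i and dx_i ∧ dx_i = 0. For each pair (i, j) with i < j, the coefficient of dx_i ∧ dx_j in alpha ∧ beta is (alpha_i * beta_j - alpha_j * beta_i). Collecting: alpha ∧ beta = (-2*x) dx ∧ dy.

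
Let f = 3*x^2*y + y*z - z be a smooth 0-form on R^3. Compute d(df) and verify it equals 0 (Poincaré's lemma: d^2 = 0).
d(df) = 0

Step 1: df = sum_i (∂f/∂x_i) dx_i = (6*x*y) dx + (3*x^2 + z) dy + (y - 1) dz.
Step 2: Apply d again. Using the 1-form formula, the coefficient of dx ∧ dy in d(df) is ∂^2 f/∂x ∂y - ∂^2 f/∂y ∂x = (6*x) - (6*x) = 0 (equality of mixed partials for smooth f).
Similarly for dx ∧ dz and dy ∧ dz — all coefficients vanish. So d(df) = 0.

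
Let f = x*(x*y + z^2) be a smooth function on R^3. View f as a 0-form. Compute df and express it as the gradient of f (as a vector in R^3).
df = (2*x*y + z^2) dx + (x^2) dy + (2*x*z) dz; grad f = (2*x*y + z^2, x^2, 2*x*z)

For a 0-form f, d f = (∂f/∂x) dx + (∂f/∂y) dy + (∂f/∂z) dz. The components of the vector representation are exactly the entries of grad f in Cartesian coordinates:
  ∂f/∂x = 2*x*y + z^2
  ∂f/∂y = x^2
  ∂f/∂z = 2*x*z.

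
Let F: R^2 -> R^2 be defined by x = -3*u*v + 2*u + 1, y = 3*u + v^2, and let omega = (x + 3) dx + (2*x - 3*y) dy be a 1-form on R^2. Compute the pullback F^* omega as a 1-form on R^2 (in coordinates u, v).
F^* omega = (9*u*v^2 - 30*u*v - 11*u - 9*v^2 - 12*v + 14) du + (9*u^2*v - 6*u^2 - 12*u*v^2 - 10*u*v - 12*u - 6*v^3 + 4*v) dv

Using F^*(f dg) = (f ∘ F) d(g ∘ F), substitute each coordinate x_i by F_i(u, v) in f_i, and replace dx_i by d F_i = (∂F_i/∂u) du + (∂F_i/∂v) dv.
  For the x component: f_1(F) = -3*u*v + 2*u + 4; d F_1 = (2 - 3*v) du + (-3*u) dv
  For the y component: f_2(F) = -6*u*v - 5*u - 3*v^2 + 2; d F_2 = (3) du + (2*v) dv
Combining and collecting du, dv coefficients:
  coeff of du: 9*u*v^2 - 30*u*v - 11*u - 9*v^2 - 12*v + 14
  coeff of dv: 9*u^2*v - 6*u^2 - 12*u*v^2 - 10*u*v - 12*u - 6*v^3 + 4*v
F^* omega = (9*u*v^2 - 30*u*v - 11*u - 9*v^2 - 12*v + 14) du + (9*u^2*v - 6*u^2 - 12*u*v^2 - 10*u*v - 12*u - 6*v^3 + 4*v) dv.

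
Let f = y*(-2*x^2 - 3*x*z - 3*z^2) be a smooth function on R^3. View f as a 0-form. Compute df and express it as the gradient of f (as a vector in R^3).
df = (y*(-4*x - 3*z)) dx + (-2*x^2 - 3*x*z - 3*z^2) dy + (3*y*(-x - 2*z)) dz; grad f = (y*(-4*x - 3*z), -2*x^2 - 3*x*z - 3*z^2, 3*y*(-x - 2*z))

For a 0-form f, d f = (∂f/∂x) dx + (∂f/∂y) dy + (∂f/∂z) dz. The components of the vector representation are exactly the entries of grad f in Cartesian coordinates:
  ∂f/∂x = y*(-4*x - 3*z)
  ∂f/∂y = -2*x^2 - 3*x*z - 3*z^2
  ∂f/∂z = 3*y*(-x - 2*z).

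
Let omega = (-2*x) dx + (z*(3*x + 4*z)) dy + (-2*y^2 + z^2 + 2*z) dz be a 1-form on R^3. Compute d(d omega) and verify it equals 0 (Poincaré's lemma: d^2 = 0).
d(d omega) = 0

Step 1: d omega = sum_{i<j} (∂f_j/∂x_i - ∂f_i/∂x_j) dx_i ∧ dx_j:
  coeff of dx ∧ dy: 3*z
  coeff of dx ∧ dz: 0
  coeff of dy ∧ dz: -3*x - 4*y - 8*z
Step 2: Apply d again to each 2-form coefficient. The only possible 3-form in R^3 is dx ∧ dy ∧ dz, with coefficient
  ∂(coeff of dy∧dz)/∂x - ∂(coeff of dx∧dz)/∂y + ∂(coeff of dx∧dy)/∂z
  = ∂/∂x (-3*x - 4*y - 8*z) - ∂/∂y (0) + ∂/∂z (3*z).
Each of these terms simplifies to sums of mixed partials that cancel in pairs. The result is 0 (by equality of mixed partials for smooth functions — Schwarz / Clairaut).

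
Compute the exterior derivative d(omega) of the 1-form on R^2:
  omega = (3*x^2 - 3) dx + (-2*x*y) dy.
d(omega) = (-2*y) dx ∧ dy

For a 1-form omega = sum_i f_i dx_i, the exterior derivative is
  d(omega) = sum_{i < j} (∂f_j/∂x_i - ∂f_i/∂x_j) dx_i ∧ dx_j.
  coefficient of dx ∧ dy: ∂f_2/∂x - ∂f_1/∂y = ∂(-2*x*y)/∂x - ∂(3*x^2 - 3)/∂y = -2*y
Assembling: d(omega) = (-2*y) dx ∧ dy.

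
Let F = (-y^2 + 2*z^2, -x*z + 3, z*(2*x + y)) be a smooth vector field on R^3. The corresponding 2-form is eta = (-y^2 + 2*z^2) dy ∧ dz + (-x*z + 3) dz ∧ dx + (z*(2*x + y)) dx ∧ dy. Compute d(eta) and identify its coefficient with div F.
d(eta) = (2*x + y) dx ∧ dy ∧ dz; div F = 2*x + y

For a 2-form in R^3 of the form above, applying d gives a 3-form with coefficient ∂P/∂x + ∂Q/∂y + ∂R/∂z:
  ∂P/∂x = 0
  ∂Q/∂y = 0
  ∂R/∂z = 2*x + y
Sum = 2*x + y, which is exactly div F.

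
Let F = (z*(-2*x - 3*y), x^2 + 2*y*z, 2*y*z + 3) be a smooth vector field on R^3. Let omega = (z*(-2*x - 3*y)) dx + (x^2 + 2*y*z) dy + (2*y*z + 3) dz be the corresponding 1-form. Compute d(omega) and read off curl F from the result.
d(omega) = (-2*y + 2*z) dy ∧ dz + (-2*x - 3*y) dz ∧ dx + (2*x + 3*z) dx ∧ dy; curl F = (-2*y + 2*z, -2*x - 3*y, 2*x + 3*z)

d omega = sum_{i<j} (∂f_j/∂x_i - ∂f_i/∂x_j) dx_i ∧ dx_j. Under the identification (dy ∧ dz, dz ∧ dx, dx ∧ dy) ↔ (e_x, e_y, e_z), the coefficients are exactly the components of curl F. Compute:
  ∂R/∂y - ∂Q/∂z = (2*z) - (2*y) = -2*y + 2*z
  ∂P/∂z - ∂R/∂x = (-2*x - 3*y) - (0) = -2*x - 3*y
  ∂Q/∂x - ∂P/∂y = (2*x) - (-3*z) = 2*x + 3*z.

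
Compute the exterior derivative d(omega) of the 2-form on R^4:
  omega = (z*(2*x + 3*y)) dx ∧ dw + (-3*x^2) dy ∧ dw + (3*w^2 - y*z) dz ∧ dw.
d(omega) = (-6*x - 3*z) dx ∧ dy ∧ dw + (-2*x - 3*y) dx ∧ dz ∧ dw + (-z) dy ∧ dz ∧ dw

For a 2-form omega = sum_{i<j} g_{ij} dx_i ∧ dx_j, the exterior derivative is
  d(omega) = sum_{i<j} d(g_{ij}) ∧ dx_i ∧ dx_j = sum_{i<j, k} (∂g_{ij}/∂x_k) dx_k ∧ dx_i ∧ dx_j.
Expand each term, using dx_k ∧ dx_i ∧ dx_j = sgn(permutation) dx_{(a)} ∧ dx_{(b)} ∧ dx_{(c)} with (a < b < c) sorted:
  d(z*(2*x + 3*y)) includes (∂/∂y)(z*(2*x + 3*y)) dy = (3*z) dy, which multiplied by dx ∧ dw gives (-3*z) dx ∧ dy ∧ dw
  d(z*(2*x + 3*y)) includes (∂/∂z)(z*(2*x + 3*y)) dz = (2*x + 3*y) dz, which multiplied by dx ∧ dw gives (-2*x - 3*y) dx ∧ dz ∧ dw
  d(-3*x^2) includes (∂/∂x)(-3*x^2) dx = (-6*x) dx, which multiplied by dy ∧ dw gives (-6*x) dx ∧ dy ∧ dw
  d(3*w^2 - y*z) includes (∂/∂y)(3*w^2 - y*z) dy = (-z) dy, which multiplied by dz ∧ dw gives (-z) dy ∧ dz ∧ dw
Collecting like 3-forms: d(omega) = (-6*x - 3*z) dx ∧ dy ∧ dw + (-2*x - 3*y) dx ∧ dz ∧ dw + (-z) dy ∧ dz ∧ dw.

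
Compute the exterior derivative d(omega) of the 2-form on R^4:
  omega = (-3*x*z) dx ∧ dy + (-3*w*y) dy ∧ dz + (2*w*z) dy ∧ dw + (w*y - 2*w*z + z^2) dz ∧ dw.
d(omega) = (-3*x) dx ∧ dy ∧ dz + (-w - 3*y) dy ∧ dz ∧ dw

For a 2-form omega = sum_{i<j} g_{ij} dx_i ∧ dx_j, the exterior derivative is
  d(omega) = sum_{i<j} d(g_{ij}) ∧ dx_i ∧ dx_j = sum_{i<j, k} (∂g_{ij}/∂x_k) dx_k ∧ dx_i ∧ dx_j.
Expand each term, using dx_k ∧ dx_i ∧ dx_j = sgn(permutation) dx_{(a)} ∧ dx_{(b)} ∧ dx_{(c)} with (a < b < c) sorted:
  d(-3*x*z) includes (∂/∂z)(-3*x*z) dz = (-3*x) dz, which multiplied by dx ∧ dy gives (-3*x) dx ∧ dy ∧ dz
  d(-3*w*y) includes (∂/∂w)(-3*w*y) dw = (-3*y) dw, which multiplied by dy ∧ dz gives (-3*y) dy ∧ dz ∧ dw
  d(2*w*z) includes (∂/∂z)(2*w*z) dz = (2*w) dz, which multiplied by dy ∧ dw gives (-2*w) dy ∧ dz ∧ dw
  d(w*y - 2*w*z + z^2) includes (∂/∂y)(w*y - 2*w*z + z^2) dy = (w) dy, which multiplied by dz ∧ dw gives (w) dy ∧ dz ∧ dw
Collecting like 3-forms: d(omega) = (-3*x) dx ∧ dy ∧ dz + (-w - 3*y) dy ∧ dz ∧ dw.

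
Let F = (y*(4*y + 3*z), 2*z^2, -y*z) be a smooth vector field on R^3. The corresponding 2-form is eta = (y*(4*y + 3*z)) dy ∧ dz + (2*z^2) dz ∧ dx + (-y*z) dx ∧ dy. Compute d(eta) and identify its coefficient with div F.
d(eta) = (-y) dx ∧ dy ∧ dz; div F = -y

For a 2-form in R^3 of the form above, applying d gives a 3-form with coefficient ∂P/∂x + ∂Q/∂y + ∂R/∂z:
  ∂P/∂x = 0
  ∂Q/∂y = 0
  ∂R/∂z = -y
Sum = -y, which is exactly div F.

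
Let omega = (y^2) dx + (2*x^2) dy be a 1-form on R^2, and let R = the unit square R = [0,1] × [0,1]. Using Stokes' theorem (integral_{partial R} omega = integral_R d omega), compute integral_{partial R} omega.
integral_(partial R) omega = 1

Stokes: integral_partial_R omega = integral_R d omega with d omega = (∂Q/∂x - ∂P/∂y) dx ∧ dy.
  ∂Q/∂x = 4*x
  ∂P/∂y = 2*y
  integrand = ∂Q/∂x - ∂P/∂y = 4*x - 2*y.
Integrating over R: integral_0^1 integral_0^1 (4*x - 2*y) dx dy = 1.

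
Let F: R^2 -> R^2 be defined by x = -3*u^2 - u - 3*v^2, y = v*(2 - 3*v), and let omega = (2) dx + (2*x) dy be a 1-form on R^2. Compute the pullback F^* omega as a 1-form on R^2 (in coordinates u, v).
F^* omega = (-12*u - 2) du + (36*u^2*v - 12*u^2 + 12*u*v - 4*u + 36*v^3 - 12*v^2 - 12*v) dv

Using F^*(f dg) = (f ∘ F) d(g ∘ F), substitute each coordinate x_i by F_i(u, v) in f_i, and replace dx_i by d F_i = (∂F_i/∂u) du + (∂F_i/∂v) dv.
  For the x component: f_1(F) = 2; d F_1 = (-6*u - 1) du + (-6*v) dv
  For the y component: f_2(F) = -6*u^2 - 2*u - 6*v^2; d F_2 = (0) du + (2 - 6*v) dv
Combining and collecting du, dv coefficients:
  coeff of du: -12*u - 2
  coeff of dv: 36*u^2*v - 12*u^2 + 12*u*v - 4*u + 36*v^3 - 12*v^2 - 12*v
F^* omega = (-12*u - 2) du + (36*u^2*v - 12*u^2 + 12*u*v - 4*u + 36*v^3 - 12*v^2 - 12*v) dv.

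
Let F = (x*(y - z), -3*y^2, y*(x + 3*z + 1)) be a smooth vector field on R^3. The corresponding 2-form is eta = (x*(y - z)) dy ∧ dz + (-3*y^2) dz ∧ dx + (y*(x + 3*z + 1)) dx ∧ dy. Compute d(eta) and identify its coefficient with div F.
d(eta) = (-2*y - z) dx ∧ dy ∧ dz; div F = -2*y - z

For a 2-form in R^3 of the form above, applying d gives a 3-form with coefficient ∂P/∂x + ∂Q/∂y + ∂R/∂z:
  ∂P/∂x = y - z
  ∂Q/∂y = -6*y
  ∂R/∂z = 3*y
Sum = -2*y - z, which is exactly div F.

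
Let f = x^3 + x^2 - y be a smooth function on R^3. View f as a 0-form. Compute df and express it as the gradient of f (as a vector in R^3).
df = (x*(3*x + 2)) dx + (-1) dy + (0) dz; grad f = (x*(3*x + 2), -1, 0)

For a 0-form f, d f = (∂f/∂x) dx + (∂f/∂y) dy + (∂f/∂z) dz. The components of the vector representation are exactly the entries of grad f in Cartesian coordinates:
  ∂f/∂x = x*(3*x + 2)
  ∂f/∂y = -1
  ∂f/∂z = 0.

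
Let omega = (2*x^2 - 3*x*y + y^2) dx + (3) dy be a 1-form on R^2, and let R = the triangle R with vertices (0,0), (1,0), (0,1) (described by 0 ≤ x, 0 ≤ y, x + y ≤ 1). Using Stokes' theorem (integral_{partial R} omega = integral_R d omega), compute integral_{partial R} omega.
integral_(partial R) omega = 1/6

Stokes: integral_partial_R omega = integral_R d omega with d omega = (∂Q/∂x - ∂P/∂y) dx ∧ dy.
  ∂Q/∂x = 0
  ∂P/∂y = -3*x + 2*y
  integrand = ∂Q/∂x - ∂P/∂y = 3*x - 2*y.
Integrating over R: integral_0^1 integral_0^{1-x} (3*x - 2*y) dy dx = 1/6.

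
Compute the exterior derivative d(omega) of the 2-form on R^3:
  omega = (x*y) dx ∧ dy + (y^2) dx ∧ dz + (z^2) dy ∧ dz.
d(omega) = (-2*y) dx ∧ dy ∧ dz

For a 2-form omega = sum_{i<j} g_{ij} dx_i ∧ dx_j, the exterior derivative is
  d(omega) = sum_{i<j} d(g_{ij}) ∧ dx_i ∧ dx_j = sum_{i<j, k} (∂g_{ij}/∂x_k) dx_k ∧ dx_i ∧ dx_j.
Expand each term, using dx_k ∧ dx_i ∧ dx_j = sgn(permutation) dx_{(a)} ∧ dx_{(b)} ∧ dx_{(c)} with (a < b < c) sorted:
  d(y^2) includes (∂/∂y)(y^2) dy = (2*y) dy, which multiplied by dx ∧ dz gives (-2*y) dx ∧ dy ∧ dz
Collecting like 3-forms: d(omega) = (-2*y) dx ∧ dy ∧ dz.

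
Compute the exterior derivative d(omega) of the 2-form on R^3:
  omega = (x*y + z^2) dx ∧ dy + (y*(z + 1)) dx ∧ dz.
d(omega) = (z - 1) dx ∧ dy ∧ dz

For a 2-form omega = sum_{i<j} g_{ij} dx_i ∧ dx_j, the exterior derivative is
  d(omega) = sum_{i<j} d(g_{ij}) ∧ dx_i ∧ dx_j = sum_{i<j, k} (∂g_{ij}/∂x_k) dx_k ∧ dx_i ∧ dx_j.
Expand each term, using dx_k ∧ dx_i ∧ dx_j = sgn(permutation) dx_{(a)} ∧ dx_{(b)} ∧ dx_{(c)} with (a < b < c) sorted:
  d(x*y + z^2) includes (∂/∂z)(x*y + z^2) dz = (2*z) dz, which multiplied by dx ∧ dy gives (2*z) dx ∧ dy ∧ dz
  d(y*(z + 1)) includes (∂/∂y)(y*(z + 1)) dy = (z + 1) dy, which multiplied by dx ∧ dz gives (-z - 1) dx ∧ dy ∧ dz
Collecting like 3-forms: d(omega) = (z - 1) dx ∧ dy ∧ dz.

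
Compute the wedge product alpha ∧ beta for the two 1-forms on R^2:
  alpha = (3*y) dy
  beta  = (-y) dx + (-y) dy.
alpha ∧ beta = (3*y^2) dx ∧ dy

Distribute the wedge, using dx_i ∧ dx_j = -dx_j ∧ dx_i and dx_i ∧ dx_i = 0. For each pair (i, j) with i < j, the coefficient of dx_i ∧ dx_j in alpha ∧ beta is (alpha_i * beta_j - alpha_j * beta_i). Collecting: alpha ∧ beta = (3*y^2) dx ∧ dy.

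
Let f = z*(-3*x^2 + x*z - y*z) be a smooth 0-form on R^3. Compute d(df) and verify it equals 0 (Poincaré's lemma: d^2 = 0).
d(df) = 0

Step 1: df = sum_i (∂f/∂x_i) dx_i = (z*(-6*x + z)) dx + (-z^2) dy + (-3*x^2 + 2*x*z - 2*y*z) dz.
Step 2: Apply d again. Using the 1-form formula, the coefficient of dx ∧ dy in d(df) is ∂^2 f/∂x ∂y - ∂^2 f/∂y ∂x = (0) - (0) = 0 (equality of mixed partials for smooth f).
Similarly for dx ∧ dz and dy ∧ dz — all coefficients vanish. So d(df) = 0.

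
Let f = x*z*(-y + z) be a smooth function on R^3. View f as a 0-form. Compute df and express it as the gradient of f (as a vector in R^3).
df = (z*(-y + z)) dx + (-x*z) dy + (x*(-y + 2*z)) dz; grad f = (z*(-y + z), -x*z, x*(-y + 2*z))

For a 0-form f, d f = (∂f/∂x) dx + (∂f/∂y) dy + (∂f/∂z) dz. The components of the vector representation are exactly the entries of grad f in Cartesian coordinates:
  ∂f/∂x = z*(-y + z)
  ∂f/∂y = -x*z
  ∂f/∂z = x*(-y + 2*z).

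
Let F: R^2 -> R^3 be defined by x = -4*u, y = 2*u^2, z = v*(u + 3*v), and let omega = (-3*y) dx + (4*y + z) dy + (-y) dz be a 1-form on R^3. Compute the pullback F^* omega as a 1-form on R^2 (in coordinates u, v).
F^* omega = (2*u*(16*u^2 + u*v + 12*u + 6*v^2)) du + (2*u^2*(-u - 6*v)) dv

Using F^*(f dg) = (f ∘ F) d(g ∘ F), substitute each coordinate x_i by F_i(u, v) in f_i, and replace dx_i by d F_i = (∂F_i/∂u) du + (∂F_i/∂v) dv.
  For the x component: f_1(F) = -6*u^2; d F_1 = (-4) du + (0) dv
  For the y component: f_2(F) = 8*u^2 + u*v + 3*v^2; d F_2 = (4*u) du + (0) dv
  For the z component: f_3(F) = -2*u^2; d F_3 = (v) du + (u + 6*v) dv
Combining and collecting du, dv coefficients:
  coeff of du: 2*u*(16*u^2 + u*v + 12*u + 6*v^2)
  coeff of dv: 2*u^2*(-u - 6*v)
F^* omega = (2*u*(16*u^2 + u*v + 12*u + 6*v^2)) du + (2*u^2*(-u - 6*v)) dv.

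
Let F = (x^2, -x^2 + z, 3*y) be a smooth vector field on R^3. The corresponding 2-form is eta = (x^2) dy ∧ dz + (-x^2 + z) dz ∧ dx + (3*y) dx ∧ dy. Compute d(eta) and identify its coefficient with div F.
d(eta) = (2*x) dx ∧ dy ∧ dz; div F = 2*x

For a 2-form in R^3 of the form above, applying d gives a 3-form with coefficient ∂P/∂x + ∂Q/∂y + ∂R/∂z:
  ∂P/∂x = 2*x
  ∂Q/∂y = 0
  ∂R/∂z = 0
Sum = 2*x, which is exactly div F.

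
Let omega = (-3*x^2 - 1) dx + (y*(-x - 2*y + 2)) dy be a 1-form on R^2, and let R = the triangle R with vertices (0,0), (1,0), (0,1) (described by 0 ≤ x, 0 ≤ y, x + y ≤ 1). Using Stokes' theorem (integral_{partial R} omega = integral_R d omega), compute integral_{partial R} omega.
integral_(partial R) omega = -1/6

Stokes: integral_partial_R omega = integral_R d omega with d omega = (∂Q/∂x - ∂P/∂y) dx ∧ dy.
  ∂Q/∂x = -y
  ∂P/∂y = 0
  integrand = ∂Q/∂x - ∂P/∂y = -y.
Integrating over R: integral_0^1 integral_0^{1-x} (-y) dy dx = -1/6.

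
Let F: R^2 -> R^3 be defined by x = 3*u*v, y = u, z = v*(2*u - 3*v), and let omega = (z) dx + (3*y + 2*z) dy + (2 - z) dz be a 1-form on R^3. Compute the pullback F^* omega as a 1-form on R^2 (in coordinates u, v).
F^* omega = (2*u*v^2 + 4*u*v + 3*u - 3*v^3 - 6*v^2 + 4*v) du + (2*u^2*v + 9*u*v^2 + 4*u - 18*v^3 - 12*v) dv

Using F^*(f dg) = (f ∘ F) d(g ∘ F), substitute each coordinate x_i by F_i(u, v) in f_i, and replace dx_i by d F_i = (∂F_i/∂u) du + (∂F_i/∂v) dv.
  For the x component: f_1(F) = v*(2*u - 3*v); d F_1 = (3*v) du + (3*u) dv
  For the y component: f_2(F) = 4*u*v + 3*u - 6*v^2; d F_2 = (1) du + (0) dv
  For the z component: f_3(F) = -2*u*v + 3*v^2 + 2; d F_3 = (2*v) du + (2*u - 6*v) dv
Combining and collecting du, dv coefficients:
  coeff of du: 2*u*v^2 + 4*u*v + 3*u - 3*v^3 - 6*v^2 + 4*v
  coeff of dv: 2*u^2*v + 9*u*v^2 + 4*u - 18*v^3 - 12*v
F^* omega = (2*u*v^2 + 4*u*v + 3*u - 3*v^3 - 6*v^2 + 4*v) du + (2*u^2*v + 9*u*v^2 + 4*u - 18*v^3 - 12*v) dv.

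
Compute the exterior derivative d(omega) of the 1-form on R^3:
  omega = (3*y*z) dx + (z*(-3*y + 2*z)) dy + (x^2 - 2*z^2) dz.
d(omega) = (-3*z) dx ∧ dy + (2*x - 3*y) dx ∧ dz + (3*y - 4*z) dy ∧ dz

For a 1-form omega = sum_i f_i dx_i, the exterior derivative is
  d(omega) = sum_{i < j} (∂f_j/∂x_i - ∂f_i/∂x_j) dx_i ∧ dx_j.
  coefficient of dx ∧ dy: ∂f_2/∂x - ∂f_1/∂y = ∂(z*(-3*y + 2*z))/∂x - ∂(3*y*z)/∂y = -3*z
  coefficient of dx ∧ dz: ∂f_3/∂x - ∂f_1/∂z = ∂(x^2 - 2*z^2)/∂x - ∂(3*y*z)/∂z = 2*x - 3*y
  coefficient of dy ∧ dz: ∂f_3/∂y - ∂f_2/∂z = ∂(x^2 - 2*z^2)/∂y - ∂(z*(-3*y + 2*z))/∂z = 3*y - 4*z
Assembling: d(omega) = (-3*z) dx ∧ dy + (2*x - 3*y) dx ∧ dz + (3*y - 4*z) dy ∧ dz.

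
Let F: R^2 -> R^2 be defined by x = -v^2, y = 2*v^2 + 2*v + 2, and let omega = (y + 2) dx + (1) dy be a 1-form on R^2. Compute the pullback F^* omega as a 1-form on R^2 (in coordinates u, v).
F^* omega = (-4*v^3 - 4*v^2 - 4*v + 2) dv

Using F^*(f dg) = (f ∘ F) d(g ∘ F), substitute each coordinate x_i by F_i(u, v) in f_i, and replace dx_i by d F_i = (∂F_i/∂u) du + (∂F_i/∂v) dv.
  For the x component: f_1(F) = 2*v^2 + 2*v + 4; d F_1 = (0) du + (-2*v) dv
  For the y component: f_2(F) = 1; d F_2 = (0) du + (4*v + 2) dv
Combining and collecting du, dv coefficients:
  coeff of du: 0
  coeff of dv: -4*v^3 - 4*v^2 - 4*v + 2
F^* omega = (-4*v^3 - 4*v^2 - 4*v + 2) dv.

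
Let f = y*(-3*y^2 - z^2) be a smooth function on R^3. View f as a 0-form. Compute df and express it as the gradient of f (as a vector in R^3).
df = (0) dx + (-9*y^2 - z^2) dy + (-2*y*z) dz; grad f = (0, -9*y^2 - z^2, -2*y*z)

For a 0-form f, d f = (∂f/∂x) dx + (∂f/∂y) dy + (∂f/∂z) dz. The components of the vector representation are exactly the entries of grad f in Cartesian coordinates:
  ∂f/∂x = 0
  ∂f/∂y = -9*y^2 - z^2
  ∂f/∂z = -2*y*z.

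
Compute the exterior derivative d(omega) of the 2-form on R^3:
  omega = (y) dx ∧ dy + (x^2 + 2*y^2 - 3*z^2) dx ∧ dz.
d(omega) = (-4*y) dx ∧ dy ∧ dz

For a 2-form omega = sum_{i<j} g_{ij} dx_i ∧ dx_j, the exterior derivative is
  d(omega) = sum_{i<j} d(g_{ij}) ∧ dx_i ∧ dx_j = sum_{i<j, k} (∂g_{ij}/∂x_k) dx_k ∧ dx_i ∧ dx_j.
Expand each term, using dx_k ∧ dx_i ∧ dx_j = sgn(permutation) dx_{(a)} ∧ dx_{(b)} ∧ dx_{(c)} with (a < b < c) sorted:
  d(x^2 + 2*y^2 - 3*z^2) includes (∂/∂y)(x^2 + 2*y^2 - 3*z^2) dy = (4*y) dy, which multiplied by dx ∧ dz gives (-4*y) dx ∧ dy ∧ dz
Collecting like 3-forms: d(omega) = (-4*y) dx ∧ dy ∧ dz.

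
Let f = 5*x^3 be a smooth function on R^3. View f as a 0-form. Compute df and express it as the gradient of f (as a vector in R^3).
df = (15*x^2) dx + (0) dy + (0) dz; grad f = (15*x^2, 0, 0)

For a 0-form f, d f = (∂f/∂x) dx + (∂f/∂y) dy + (∂f/∂z) dz. The components of the vector representation are exactly the entries of grad f in Cartesian coordinates:
  ∂f/∂x = 15*x^2
  ∂f/∂y = 0
  ∂f/∂z = 0.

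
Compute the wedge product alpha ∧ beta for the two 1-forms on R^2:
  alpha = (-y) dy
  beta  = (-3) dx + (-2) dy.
alpha ∧ beta = (-3*y) dx ∧ dy

Distribute the wedge, using dx_i ∧ dx_j = -dx_j ∧ dx_i and dx_i ∧ dx_i = 0. For each pair (i, j) with i < j, the coefficient of dx_i ∧ dx_j in alpha ∧ beta is (alpha_i * beta_j - alpha_j * beta_i). Collecting: alpha ∧ beta = (-3*y) dx ∧ dy.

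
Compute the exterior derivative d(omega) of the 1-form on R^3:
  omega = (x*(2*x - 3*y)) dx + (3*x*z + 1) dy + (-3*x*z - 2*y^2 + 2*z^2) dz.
d(omega) = (3*x + 3*z) dx ∧ dy + (-3*z) dx ∧ dz + (-3*x - 4*y) dy ∧ dz

For a 1-form omega = sum_i f_i dx_i, the exterior derivative is
  d(omega) = sum_{i < j} (∂f_j/∂x_i - ∂f_i/∂x_j) dx_i ∧ dx_j.
  coefficient of dx ∧ dy: ∂f_2/∂x - ∂f_1/∂y = ∂(3*x*z + 1)/∂x - ∂(x*(2*x - 3*y))/∂y = 3*x + 3*z
  coefficient of dx ∧ dz: ∂f_3/∂x - ∂f_1/∂z = ∂(-3*x*z - 2*y^2 + 2*z^2)/∂x - ∂(x*(2*x - 3*y))/∂z = -3*z
  coefficient of dy ∧ dz: ∂f_3/∂y - ∂f_2/∂z = ∂(-3*x*z - 2*y^2 + 2*z^2)/∂y - ∂(3*x*z + 1)/∂z = -3*x - 4*y
Assembling: d(omega) = (3*x + 3*z) dx ∧ dy + (-3*z) dx ∧ dz + (-3*x - 4*y) dy ∧ dz.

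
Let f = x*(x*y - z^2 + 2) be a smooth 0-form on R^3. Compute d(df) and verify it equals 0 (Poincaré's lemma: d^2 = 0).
d(df) = 0

Step 1: df = sum_i (∂f/∂x_i) dx_i = (2*x*y - z^2 + 2) dx + (x^2) dy + (-2*x*z) dz.
Step 2: Apply d again. Using the 1-form formula, the coefficient of dx ∧ dy in d(df) is ∂^2 f/∂x ∂y - ∂^2 f/∂y ∂x = (2*x) - (2*x) = 0 (equality of mixed partials for smooth f).
Similarly for dx ∧ dz and dy ∧ dz — all coefficients vanish. So d(df) = 0.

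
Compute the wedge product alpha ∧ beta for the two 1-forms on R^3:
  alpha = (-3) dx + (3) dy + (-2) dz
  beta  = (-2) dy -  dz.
alpha ∧ beta = (6) dx ∧ dy + (3) dx ∧ dz + (-7) dy ∧ dz

Distribute the wedge, using dx_i ∧ dx_j = -dx_j ∧ dx_i and dx_i ∧ dx_i = 0. For each pair (i, j) with i < j, the coefficient of dx_i ∧ dx_j in alpha ∧ beta is (alpha_i * beta_j - alpha_j * beta_i). Collecting: alpha ∧ beta = (6) dx ∧ dy + (3) dx ∧ dz + (-7) dy ∧ dz.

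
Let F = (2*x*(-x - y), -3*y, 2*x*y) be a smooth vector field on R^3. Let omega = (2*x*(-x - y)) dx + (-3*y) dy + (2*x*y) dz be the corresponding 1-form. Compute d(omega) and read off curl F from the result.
d(omega) = (2*x) dy ∧ dz + (-2*y) dz ∧ dx + (2*x) dx ∧ dy; curl F = (2*x, -2*y, 2*x)

d omega = sum_{i<j} (∂f_j/∂x_i - ∂f_i/∂x_j) dx_i ∧ dx_j. Under the identification (dy ∧ dz, dz ∧ dx, dx ∧ dy) ↔ (e_x, e_y, e_z), the coefficients are exactly the components of curl F. Compute:
  ∂R/∂y - ∂Q/∂z = (2*x) - (0) = 2*x
  ∂P/∂z - ∂R/∂x = (0) - (2*y) = -2*y
  ∂Q/∂x - ∂P/∂y = (0) - (-2*x) = 2*x.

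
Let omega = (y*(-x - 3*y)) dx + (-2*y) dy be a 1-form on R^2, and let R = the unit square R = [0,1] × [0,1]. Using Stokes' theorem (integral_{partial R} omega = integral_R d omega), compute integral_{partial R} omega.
integral_(partial R) omega = 7/2

Stokes: integral_partial_R omega = integral_R d omega with d omega = (∂Q/∂x - ∂P/∂y) dx ∧ dy.
  ∂Q/∂x = 0
  ∂P/∂y = -x - 6*y
  integrand = ∂Q/∂x - ∂P/∂y = x + 6*y.
Integrating over R: integral_0^1 integral_0^1 (x + 6*y) dx dy = 7/2.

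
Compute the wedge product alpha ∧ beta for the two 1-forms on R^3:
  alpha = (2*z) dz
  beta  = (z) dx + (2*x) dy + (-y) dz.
alpha ∧ beta = (-2*z^2) dx ∧ dz + (-4*x*z) dy ∧ dz

Distribute the wedge, using dx_i ∧ dx_j = -dx_j ∧ dx_i and dx_i ∧ dx_i = 0. For each pair (i, j) with i < j, the coefficient of dx_i ∧ dx_j in alpha ∧ beta is (alpha_i * beta_j - alpha_j * beta_i). Collecting: alpha ∧ beta = (-2*z^2) dx ∧ dz + (-4*x*z) dy ∧ dz.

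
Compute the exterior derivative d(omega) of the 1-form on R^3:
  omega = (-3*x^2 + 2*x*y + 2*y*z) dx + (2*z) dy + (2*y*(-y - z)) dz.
d(omega) = (-2*x - 2*z) dx ∧ dy + (-2*y) dx ∧ dz + (-4*y - 2*z - 2) dy ∧ dz

For a 1-form omega = sum_i f_i dx_i, the exterior derivative is
  d(omega) = sum_{i < j} (∂f_j/∂x_i - ∂f_i/∂x_j) dx_i ∧ dx_j.
  coefficient of dx ∧ dy: ∂f_2/∂x - ∂f_1/∂y = ∂(2*z)/∂x - ∂(-3*x^2 + 2*x*y + 2*y*z)/∂y = -2*x - 2*z
  coefficient of dx ∧ dz: ∂f_3/∂x - ∂f_1/∂z = ∂(2*y*(-y - z))/∂x - ∂(-3*x^2 + 2*x*y + 2*y*z)/∂z = -2*y
  coefficient of dy ∧ dz: ∂f_3/∂y - ∂f_2/∂z = ∂(2*y*(-y - z))/∂y - ∂(2*z)/∂z = -4*y - 2*z - 2
Assembling: d(omega) = (-2*x - 2*z) dx ∧ dy + (-2*y) dx ∧ dz + (-4*y - 2*z - 2) dy ∧ dz.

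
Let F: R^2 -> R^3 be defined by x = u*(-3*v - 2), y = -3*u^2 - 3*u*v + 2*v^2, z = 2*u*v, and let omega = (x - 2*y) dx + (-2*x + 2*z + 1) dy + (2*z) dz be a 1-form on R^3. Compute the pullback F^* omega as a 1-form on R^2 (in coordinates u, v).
F^* omega = (-78*u^2*v - 36*u^2 - 31*u*v^2 - 12*u*v - 2*u + 12*v^3 + 8*v^2 - 3*v) du + (-18*u^3 - 31*u^2*v - 6*u^2 + 52*u*v^2 + 16*u*v - 3*u + 4*v) dv

Using F^*(f dg) = (f ∘ F) d(g ∘ F), substitute each coordinate x_i by F_i(u, v) in f_i, and replace dx_i by d F_i = (∂F_i/∂u) du + (∂F_i/∂v) dv.
  For the x component: f_1(F) = 6*u^2 + 3*u*v - 2*u - 4*v^2; d F_1 = (-3*v - 2) du + (-3*u) dv
  For the y component: f_2(F) = 10*u*v + 4*u + 1; d F_2 = (-6*u - 3*v) du + (-3*u + 4*v) dv
  For the z component: f_3(F) = 4*u*v; d F_3 = (2*v) du + (2*u) dv
Combining and collecting du, dv coefficients:
  coeff of du: -78*u^2*v - 36*u^2 - 31*u*v^2 - 12*u*v - 2*u + 12*v^3 + 8*v^2 - 3*v
  coeff of dv: -18*u^3 - 31*u^2*v - 6*u^2 + 52*u*v^2 + 16*u*v - 3*u + 4*v
F^* omega = (-78*u^2*v - 36*u^2 - 31*u*v^2 - 12*u*v - 2*u + 12*v^3 + 8*v^2 - 3*v) du + (-18*u^3 - 31*u^2*v - 6*u^2 + 52*u*v^2 + 16*u*v - 3*u + 4*v) dv.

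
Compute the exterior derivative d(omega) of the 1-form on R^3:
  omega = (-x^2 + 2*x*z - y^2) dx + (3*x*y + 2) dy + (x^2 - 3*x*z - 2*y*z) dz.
d(omega) = (5*y) dx ∧ dy + (-3*z) dx ∧ dz + (-2*z) dy ∧ dz

For a 1-form omega = sum_i f_i dx_i, the exterior derivative is
  d(omega) = sum_{i < j} (∂f_j/∂x_i - ∂f_i/∂x_j) dx_i ∧ dx_j.
  coefficient of dx ∧ dy: ∂f_2/∂x - ∂f_1/∂y = ∂(3*x*y + 2)/∂x - ∂(-x^2 + 2*x*z - y^2)/∂y = 5*y
  coefficient of dx ∧ dz: ∂f_3/∂x - ∂f_1/∂z = ∂(x^2 - 3*x*z - 2*y*z)/∂x - ∂(-x^2 + 2*x*z - y^2)/∂z = -3*z
  coefficient of dy ∧ dz: ∂f_3/∂y - ∂f_2/∂z = ∂(x^2 - 3*x*z - 2*y*z)/∂y - ∂(3*x*y + 2)/∂z = -2*z
Assembling: d(omega) = (5*y) dx ∧ dy + (-3*z) dx ∧ dz + (-2*z) dy ∧ dz.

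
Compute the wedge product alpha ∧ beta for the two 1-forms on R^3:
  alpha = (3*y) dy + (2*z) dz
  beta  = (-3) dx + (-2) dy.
alpha ∧ beta = (9*y) dx ∧ dy + (6*z) dx ∧ dz + (4*z) dy ∧ dz

Distribute the wedge, using dx_i ∧ dx_j = -dx_j ∧ dx_i and dx_i ∧ dx_i = 0. For each pair (i, j) with i < j, the coefficient of dx_i ∧ dx_j in alpha ∧ beta is (alpha_i * beta_j - alpha_j * beta_i). Collecting: alpha ∧ beta = (9*y) dx ∧ dy + (6*z) dx ∧ dz + (4*z) dy ∧ dz.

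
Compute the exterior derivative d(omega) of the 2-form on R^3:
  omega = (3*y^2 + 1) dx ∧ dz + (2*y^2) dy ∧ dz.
d(omega) = (-6*y) dx ∧ dy ∧ dz

For a 2-form omega = sum_{i<j} g_{ij} dx_i ∧ dx_j, the exterior derivative is
  d(omega) = sum_{i<j} d(g_{ij}) ∧ dx_i ∧ dx_j = sum_{i<j, k} (∂g_{ij}/∂x_k) dx_k ∧ dx_i ∧ dx_j.
Expand each term, using dx_k ∧ dx_i ∧ dx_j = sgn(permutation) dx_{(a)} ∧ dx_{(b)} ∧ dx_{(c)} with (a < b < c) sorted:
  d(3*y^2 + 1) includes (∂/∂y)(3*y^2 + 1) dy = (6*y) dy, which multiplied by dx ∧ dz gives (-6*y) dx ∧ dy ∧ dz
Collecting like 3-forms: d(omega) = (-6*y) dx ∧ dy ∧ dz.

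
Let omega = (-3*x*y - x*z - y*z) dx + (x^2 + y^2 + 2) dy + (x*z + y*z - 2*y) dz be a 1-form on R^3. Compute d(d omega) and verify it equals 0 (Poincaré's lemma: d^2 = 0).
d(d omega) = 0

Step 1: d omega = sum_{i<j} (∂f_j/∂x_i - ∂f_i/∂x_j) dx_i ∧ dx_j:
  coeff of dx ∧ dy: 5*x + z
  coeff of dx ∧ dz: x + y + z
  coeff of dy ∧ dz: z - 2
Step 2: Apply d again to each 2-form coefficient. The only possible 3-form in R^3 is dx ∧ dy ∧ dz, with coefficient
  ∂(coeff of dy∧dz)/∂x - ∂(coeff of dx∧dz)/∂y + ∂(coeff of dx∧dy)/∂z
  = ∂/∂x (z - 2) - ∂/∂y (x + y + z) + ∂/∂z (5*x + z).
Each of these terms simplifies to sums of mixed partials that cancel in pairs. The result is 0 (by equality of mixed partials for smooth functions — Schwarz / Clairaut).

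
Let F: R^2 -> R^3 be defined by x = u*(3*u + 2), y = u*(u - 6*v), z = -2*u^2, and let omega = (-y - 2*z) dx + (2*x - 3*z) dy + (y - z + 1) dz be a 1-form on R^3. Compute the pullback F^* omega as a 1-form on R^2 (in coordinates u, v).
F^* omega = (2*u*(15*u^2 - 6*u*v + 7*u - 6*v - 2)) du + (u^2*(-72*u - 24)) dv

Using F^*(f dg) = (f ∘ F) d(g ∘ F), substitute each coordinate x_i by F_i(u, v) in f_i, and replace dx_i by d F_i = (∂F_i/∂u) du + (∂F_i/∂v) dv.
  For the x component: f_1(F) = 3*u*(u + 2*v); d F_1 = (6*u + 2) du + (0) dv
  For the y component: f_2(F) = 4*u*(3*u + 1); d F_2 = (2*u - 6*v) du + (-6*u) dv
  For the z component: f_3(F) = 3*u^2 - 6*u*v + 1; d F_3 = (-4*u) du + (0) dv
Combining and collecting du, dv coefficients:
  coeff of du: 2*u*(15*u^2 - 6*u*v + 7*u - 6*v - 2)
  coeff of dv: u^2*(-72*u - 24)
F^* omega = (2*u*(15*u^2 - 6*u*v + 7*u - 6*v - 2)) du + (u^2*(-72*u - 24)) dv.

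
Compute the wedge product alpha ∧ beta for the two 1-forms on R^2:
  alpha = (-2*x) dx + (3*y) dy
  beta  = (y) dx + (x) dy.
alpha ∧ beta = (-2*x^2 - 3*y^2) dx ∧ dy

Distribute the wedge, using dx_i ∧ dx_j = -dx_j ∧ dx_i and dx_i ∧ dx_i = 0. For each pair (i, j) with i < j, the coefficient of dx_i ∧ dx_j in alpha ∧ beta is (alpha_i * beta_j - alpha_j * beta_i). Collecting: alpha ∧ beta = (-2*x^2 - 3*y^2) dx ∧ dy.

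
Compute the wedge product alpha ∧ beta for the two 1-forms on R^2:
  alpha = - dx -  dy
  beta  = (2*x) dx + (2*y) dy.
alpha ∧ beta = (2*x - 2*y) dx ∧ dy

Distribute the wedge, using dx_i ∧ dx_j = -dx_j ∧ dx_i and dx_i ∧ dx_i = 0. For each pair (i, j) with i < j, the coefficient of dx_i ∧ dx_j in alpha ∧ beta is (alpha_i * beta_j - alpha_j * beta_i). Collecting: alpha ∧ beta = (2*x - 2*y) dx ∧ dy.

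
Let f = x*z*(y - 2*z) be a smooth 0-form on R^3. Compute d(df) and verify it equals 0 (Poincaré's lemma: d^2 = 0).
d(df) = 0

Step 1: df = sum_i (∂f/∂x_i) dx_i = (z*(y - 2*z)) dx + (x*z) dy + (x*(y - 4*z)) dz.
Step 2: Apply d again. Using the 1-form formula, the coefficient of dx ∧ dy in d(df) is ∂^2 f/∂x ∂y - ∂^2 f/∂y ∂x = (z) - (z) = 0 (equality of mixed partials for smooth f).
Similarly for dx ∧ dz and dy ∧ dz — all coefficients vanish. So d(df) = 0.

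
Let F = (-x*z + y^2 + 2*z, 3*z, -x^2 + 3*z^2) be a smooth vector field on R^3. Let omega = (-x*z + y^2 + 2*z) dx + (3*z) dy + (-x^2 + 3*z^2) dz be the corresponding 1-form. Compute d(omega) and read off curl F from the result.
d(omega) = (-3) dy ∧ dz + (x + 2) dz ∧ dx + (-2*y) dx ∧ dy; curl F = (-3, x + 2, -2*y)

d omega = sum_{i<j} (∂f_j/∂x_i - ∂f_i/∂x_j) dx_i ∧ dx_j. Under the identification (dy ∧ dz, dz ∧ dx, dx ∧ dy) ↔ (e_x, e_y, e_z), the coefficients are exactly the components of curl F. Compute:
  ∂R/∂y - ∂Q/∂z = (0) - (3) = -3
  ∂P/∂z - ∂R/∂x = (2 - x) - (-2*x) = x + 2
  ∂Q/∂x - ∂P/∂y = (0) - (2*y) = -2*y.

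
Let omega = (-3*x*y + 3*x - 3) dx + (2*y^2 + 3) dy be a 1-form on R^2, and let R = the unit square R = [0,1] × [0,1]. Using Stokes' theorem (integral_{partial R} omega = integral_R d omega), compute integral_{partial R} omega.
integral_(partial R) omega = 3/2

Stokes: integral_partial_R omega = integral_R d omega with d omega = (∂Q/∂x - ∂P/∂y) dx ∧ dy.
  ∂Q/∂x = 0
  ∂P/∂y = -3*x
  integrand = ∂Q/∂x - ∂P/∂y = 3*x.
Integrating over R: integral_0^1 integral_0^1 (3*x) dx dy = 3/2.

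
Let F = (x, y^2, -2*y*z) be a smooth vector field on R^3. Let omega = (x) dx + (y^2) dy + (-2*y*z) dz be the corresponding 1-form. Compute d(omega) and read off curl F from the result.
d(omega) = (-2*z) dy ∧ dz + (0) dz ∧ dx + (0) dx ∧ dy; curl F = (-2*z, 0, 0)

d omega = sum_{i<j} (∂f_j/∂x_i - ∂f_i/∂x_j) dx_i ∧ dx_j. Under the identification (dy ∧ dz, dz ∧ dx, dx ∧ dy) ↔ (e_x, e_y, e_z), the coefficients are exactly the components of curl F. Compute:
  ∂R/∂y - ∂Q/∂z = (-2*z) - (0) = -2*z
  ∂P/∂z - ∂R/∂x = (0) - (0) = 0
  ∂Q/∂x - ∂P/∂y = (0) - (0) = 0.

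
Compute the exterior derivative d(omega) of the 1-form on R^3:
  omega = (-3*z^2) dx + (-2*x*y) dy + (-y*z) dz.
d(omega) = (-2*y) dx ∧ dy + (6*z) dx ∧ dz + (-z) dy ∧ dz

For a 1-form omega = sum_i f_i dx_i, the exterior derivative is
  d(omega) = sum_{i < j} (∂f_j/∂x_i - ∂f_i/∂x_j) dx_i ∧ dx_j.
  coefficient of dx ∧ dy: ∂f_2/∂x - ∂f_1/∂y = ∂(-2*x*y)/∂x - ∂(-3*z^2)/∂y = -2*y
  coefficient of dx ∧ dz: ∂f_3/∂x - ∂f_1/∂z = ∂(-y*z)/∂x - ∂(-3*z^2)/∂z = 6*z
  coefficient of dy ∧ dz: ∂f_3/∂y - ∂f_2/∂z = ∂(-y*z)/∂y - ∂(-2*x*y)/∂z = -z
Assembling: d(omega) = (-2*y) dx ∧ dy + (6*z) dx ∧ dz + (-z) dy ∧ dz.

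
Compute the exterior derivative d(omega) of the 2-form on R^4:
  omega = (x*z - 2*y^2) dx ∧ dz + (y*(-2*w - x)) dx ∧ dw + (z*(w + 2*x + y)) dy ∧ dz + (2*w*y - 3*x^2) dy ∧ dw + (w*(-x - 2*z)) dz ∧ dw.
d(omega) = (4*y + 2*z) dx ∧ dy ∧ dz + (2*w - 5*x) dx ∧ dy ∧ dw + (z) dy ∧ dz ∧ dw + (-w) dx ∧ dz ∧ dw

For a 2-form omega = sum_{i<j} g_{ij} dx_i ∧ dx_j, the exterior derivative is
  d(omega) = sum_{i<j} d(g_{ij}) ∧ dx_i ∧ dx_j = sum_{i<j, k} (∂g_{ij}/∂x_k) dx_k ∧ dx_i ∧ dx_j.
Expand each term, using dx_k ∧ dx_i ∧ dx_j = sgn(permutation) dx_{(a)} ∧ dx_{(b)} ∧ dx_{(c)} with (a < b < c) sorted:
  d(x*z - 2*y^2) includes (∂/∂y)(x*z - 2*y^2) dy = (-4*y) dy, which multiplied by dx ∧ dz gives (4*y) dx ∧ dy ∧ dz
  d(y*(-2*w - x)) includes (∂/∂y)(y*(-2*w - x)) dy = (-2*w - x) dy, which multiplied by dx ∧ dw gives (2*w + x) dx ∧ dy ∧ dw
  d(z*(w + 2*x + y)) includes (∂/∂x)(z*(w + 2*x + y)) dx = (2*z) dx, which multiplied by dy ∧ dz gives (2*z) dx ∧ dy ∧ dz
  d(z*(w + 2*x + y)) includes (∂/∂w)(z*(w + 2*x + y)) dw = (z) dw, which multiplied by dy ∧ dz gives (z) dy ∧ dz ∧ dw
  d(2*w*y - 3*x^2) includes (∂/∂x)(2*w*y - 3*x^2) dx = (-6*x) dx, which multiplied by dy ∧ dw gives (-6*x) dx ∧ dy ∧ dw
  d(w*(-x - 2*z)) includes (∂/∂x)(w*(-x - 2*z)) dx = (-w) dx, which multiplied by dz ∧ dw gives (-w) dx ∧ dz ∧ dw
Collecting like 3-forms: d(omega) = (4*y + 2*z) dx ∧ dy ∧ dz + (2*w - 5*x) dx ∧ dy ∧ dw + (z) dy ∧ dz ∧ dw + (-w) dx ∧ dz ∧ dw.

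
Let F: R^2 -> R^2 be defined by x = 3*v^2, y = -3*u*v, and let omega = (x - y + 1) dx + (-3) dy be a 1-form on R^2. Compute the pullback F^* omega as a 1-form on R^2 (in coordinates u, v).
F^* omega = (9*v) du + (18*u*v^2 + 9*u + 18*v^3 + 6*v) dv

Using F^*(f dg) = (f ∘ F) d(g ∘ F), substitute each coordinate x_i by F_i(u, v) in f_i, and replace dx_i by d F_i = (∂F_i/∂u) du + (∂F_i/∂v) dv.
  For the x component: f_1(F) = 3*u*v + 3*v^2 + 1; d F_1 = (0) du + (6*v) dv
  For the y component: f_2(F) = -3; d F_2 = (-3*v) du + (-3*u) dv
Combining and collecting du, dv coefficients:
  coeff of du: 9*v
  coeff of dv: 18*u*v^2 + 9*u + 18*v^3 + 6*v
F^* omega = (9*v) du + (18*u*v^2 + 9*u + 18*v^3 + 6*v) dv.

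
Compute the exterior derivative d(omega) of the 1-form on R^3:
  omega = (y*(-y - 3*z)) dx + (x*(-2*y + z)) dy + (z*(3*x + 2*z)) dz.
d(omega) = (4*z) dx ∧ dy + (3*y + 3*z) dx ∧ dz + (-x) dy ∧ dz

For a 1-form omega = sum_i f_i dx_i, the exterior derivative is
  d(omega) = sum_{i < j} (∂f_j/∂x_i - ∂f_i/∂x_j) dx_i ∧ dx_j.
  coefficient of dx ∧ dy: ∂f_2/∂x - ∂f_1/∂y = ∂(x*(-2*y + z))/∂x - ∂(y*(-y - 3*z))/∂y = 4*z
  coefficient of dx ∧ dz: ∂f_3/∂x - ∂f_1/∂z = ∂(z*(3*x + 2*z))/∂x - ∂(y*(-y - 3*z))/∂z = 3*y + 3*z
  coefficient of dy ∧ dz: ∂f_3/∂y - ∂f_2/∂z = ∂(z*(3*x + 2*z))/∂y - ∂(x*(-2*y + z))/∂z = -x
Assembling: d(omega) = (4*z) dx ∧ dy + (3*y + 3*z) dx ∧ dz + (-x) dy ∧ dz.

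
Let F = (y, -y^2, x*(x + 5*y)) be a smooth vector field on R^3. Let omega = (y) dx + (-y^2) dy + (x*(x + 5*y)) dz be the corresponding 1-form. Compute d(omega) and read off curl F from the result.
d(omega) = (5*x) dy ∧ dz + (-2*x - 5*y) dz ∧ dx + (-1) dx ∧ dy; curl F = (5*x, -2*x - 5*y, -1)

d omega = sum_{i<j} (∂f_j/∂x_i - ∂f_i/∂x_j) dx_i ∧ dx_j. Under the identification (dy ∧ dz, dz ∧ dx, dx ∧ dy) ↔ (e_x, e_y, e_z), the coefficients are exactly the components of curl F. Compute:
  ∂R/∂y - ∂Q/∂z = (5*x) - (0) = 5*x
  ∂P/∂z - ∂R/∂x = (0) - (2*x + 5*y) = -2*x - 5*y
  ∂Q/∂x - ∂P/∂y = (0) - (1) = -1.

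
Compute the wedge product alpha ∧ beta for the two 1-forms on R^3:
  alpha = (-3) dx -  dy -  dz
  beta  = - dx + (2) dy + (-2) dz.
alpha ∧ beta = (-7) dx ∧ dy + (5) dx ∧ dz + (4) dy ∧ dz

Distribute the wedge, using dx_i ∧ dx_j = -dx_j ∧ dx_i and dx_i ∧ dx_i = 0. For each pair (i, j) with i < j, the coefficient of dx_i ∧ dx_j in alpha ∧ beta is (alpha_i * beta_j - alpha_j * beta_i). Collecting: alpha ∧ beta = (-7) dx ∧ dy + (5) dx ∧ dz + (4) dy ∧ dz.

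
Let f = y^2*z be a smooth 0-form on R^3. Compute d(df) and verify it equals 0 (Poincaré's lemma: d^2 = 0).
d(df) = 0

Step 1: df = sum_i (∂f/∂x_i) dx_i = (0) dx + (2*y*z) dy + (y^2) dz.
Step 2: Apply d again. Using the 1-form formula, the coefficient of dx ∧ dy in d(df) is ∂^2 f/∂x ∂y - ∂^2 f/∂y ∂x = (0) - (0) = 0 (equality of mixed partials for smooth f).
Similarly for dx ∧ dz and dy ∧ dz — all coefficients vanish. So d(df) = 0.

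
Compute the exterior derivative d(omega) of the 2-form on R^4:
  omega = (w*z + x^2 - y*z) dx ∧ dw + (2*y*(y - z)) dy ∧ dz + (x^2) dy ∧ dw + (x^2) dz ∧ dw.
d(omega) = (2*x + z) dx ∧ dy ∧ dw + (-w + 2*x + y) dx ∧ dz ∧ dw

For a 2-form omega = sum_{i<j} g_{ij} dx_i ∧ dx_j, the exterior derivative is
  d(omega) = sum_{i<j} d(g_{ij}) ∧ dx_i ∧ dx_j = sum_{i<j, k} (∂g_{ij}/∂x_k) dx_k ∧ dx_i ∧ dx_j.
Expand each term, using dx_k ∧ dx_i ∧ dx_j = sgn(permutation) dx_{(a)} ∧ dx_{(b)} ∧ dx_{(c)} with (a < b < c) sorted:
  d(w*z + x^2 - y*z) includes (∂/∂y)(w*z + x^2 - y*z) dy = (-z) dy, which multiplied by dx ∧ dw gives (z) dx ∧ dy ∧ dw
  d(w*z + x^2 - y*z) includes (∂/∂z)(w*z + x^2 - y*z) dz = (w - y) dz, which multiplied by dx ∧ dw gives (-w + y) dx ∧ dz ∧ dw
  d(x^2) includes (∂/∂x)(x^2) dx = (2*x) dx, which multiplied by dy ∧ dw gives (2*x) dx ∧ dy ∧ dw
  d(x^2) includes (∂/∂x)(x^2) dx = (2*x) dx, which multiplied by dz ∧ dw gives (2*x) dx ∧ dz ∧ dw
Collecting like 3-forms: d(omega) = (2*x + z) dx ∧ dy ∧ dw + (-w + 2*x + y) dx ∧ dz ∧ dw.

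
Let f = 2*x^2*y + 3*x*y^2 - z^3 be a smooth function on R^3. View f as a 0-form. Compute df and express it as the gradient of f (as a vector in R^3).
df = (y*(4*x + 3*y)) dx + (2*x*(x + 3*y)) dy + (-3*z^2) dz; grad f = (y*(4*x + 3*y), 2*x*(x + 3*y), -3*z^2)

For a 0-form f, d f = (∂f/∂x) dx + (∂f/∂y) dy + (∂f/∂z) dz. The components of the vector representation are exactly the entries of grad f in Cartesian coordinates:
  ∂f/∂x = y*(4*x + 3*y)
  ∂f/∂y = 2*x*(x + 3*y)
  ∂f/∂z = -3*z^2.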